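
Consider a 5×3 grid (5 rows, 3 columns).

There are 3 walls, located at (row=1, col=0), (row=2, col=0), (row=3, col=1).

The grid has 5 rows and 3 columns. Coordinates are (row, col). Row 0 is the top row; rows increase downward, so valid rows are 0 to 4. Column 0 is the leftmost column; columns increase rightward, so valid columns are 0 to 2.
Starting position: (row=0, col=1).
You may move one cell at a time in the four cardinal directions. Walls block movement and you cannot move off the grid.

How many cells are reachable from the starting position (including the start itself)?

Answer: Reachable cells: 12

Derivation:
BFS flood-fill from (row=0, col=1):
  Distance 0: (row=0, col=1)
  Distance 1: (row=0, col=0), (row=0, col=2), (row=1, col=1)
  Distance 2: (row=1, col=2), (row=2, col=1)
  Distance 3: (row=2, col=2)
  Distance 4: (row=3, col=2)
  Distance 5: (row=4, col=2)
  Distance 6: (row=4, col=1)
  Distance 7: (row=4, col=0)
  Distance 8: (row=3, col=0)
Total reachable: 12 (grid has 12 open cells total)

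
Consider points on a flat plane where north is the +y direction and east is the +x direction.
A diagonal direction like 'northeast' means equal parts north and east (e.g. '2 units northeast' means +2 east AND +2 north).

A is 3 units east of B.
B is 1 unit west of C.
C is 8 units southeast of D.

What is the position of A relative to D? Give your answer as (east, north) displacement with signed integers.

Place D at the origin (east=0, north=0).
  C is 8 units southeast of D: delta (east=+8, north=-8); C at (east=8, north=-8).
  B is 1 unit west of C: delta (east=-1, north=+0); B at (east=7, north=-8).
  A is 3 units east of B: delta (east=+3, north=+0); A at (east=10, north=-8).
Therefore A relative to D: (east=10, north=-8).

Answer: A is at (east=10, north=-8) relative to D.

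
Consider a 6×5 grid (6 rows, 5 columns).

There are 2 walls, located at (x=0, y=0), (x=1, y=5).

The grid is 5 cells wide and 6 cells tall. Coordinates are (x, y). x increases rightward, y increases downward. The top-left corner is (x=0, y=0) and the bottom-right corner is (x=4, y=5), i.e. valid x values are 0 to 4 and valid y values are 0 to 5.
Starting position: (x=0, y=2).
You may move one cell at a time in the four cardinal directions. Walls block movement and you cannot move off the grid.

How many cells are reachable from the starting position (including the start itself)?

Answer: Reachable cells: 28

Derivation:
BFS flood-fill from (x=0, y=2):
  Distance 0: (x=0, y=2)
  Distance 1: (x=0, y=1), (x=1, y=2), (x=0, y=3)
  Distance 2: (x=1, y=1), (x=2, y=2), (x=1, y=3), (x=0, y=4)
  Distance 3: (x=1, y=0), (x=2, y=1), (x=3, y=2), (x=2, y=3), (x=1, y=4), (x=0, y=5)
  Distance 4: (x=2, y=0), (x=3, y=1), (x=4, y=2), (x=3, y=3), (x=2, y=4)
  Distance 5: (x=3, y=0), (x=4, y=1), (x=4, y=3), (x=3, y=4), (x=2, y=5)
  Distance 6: (x=4, y=0), (x=4, y=4), (x=3, y=5)
  Distance 7: (x=4, y=5)
Total reachable: 28 (grid has 28 open cells total)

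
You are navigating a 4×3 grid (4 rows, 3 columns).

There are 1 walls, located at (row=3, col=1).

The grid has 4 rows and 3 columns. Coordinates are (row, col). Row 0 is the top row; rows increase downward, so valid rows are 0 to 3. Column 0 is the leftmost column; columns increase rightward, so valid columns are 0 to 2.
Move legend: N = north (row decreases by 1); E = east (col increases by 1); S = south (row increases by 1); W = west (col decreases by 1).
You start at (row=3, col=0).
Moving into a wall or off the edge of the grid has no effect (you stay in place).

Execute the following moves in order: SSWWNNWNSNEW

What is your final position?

Answer: Final position: (row=0, col=0)

Derivation:
Start: (row=3, col=0)
  S (south): blocked, stay at (row=3, col=0)
  S (south): blocked, stay at (row=3, col=0)
  W (west): blocked, stay at (row=3, col=0)
  W (west): blocked, stay at (row=3, col=0)
  N (north): (row=3, col=0) -> (row=2, col=0)
  N (north): (row=2, col=0) -> (row=1, col=0)
  W (west): blocked, stay at (row=1, col=0)
  N (north): (row=1, col=0) -> (row=0, col=0)
  S (south): (row=0, col=0) -> (row=1, col=0)
  N (north): (row=1, col=0) -> (row=0, col=0)
  E (east): (row=0, col=0) -> (row=0, col=1)
  W (west): (row=0, col=1) -> (row=0, col=0)
Final: (row=0, col=0)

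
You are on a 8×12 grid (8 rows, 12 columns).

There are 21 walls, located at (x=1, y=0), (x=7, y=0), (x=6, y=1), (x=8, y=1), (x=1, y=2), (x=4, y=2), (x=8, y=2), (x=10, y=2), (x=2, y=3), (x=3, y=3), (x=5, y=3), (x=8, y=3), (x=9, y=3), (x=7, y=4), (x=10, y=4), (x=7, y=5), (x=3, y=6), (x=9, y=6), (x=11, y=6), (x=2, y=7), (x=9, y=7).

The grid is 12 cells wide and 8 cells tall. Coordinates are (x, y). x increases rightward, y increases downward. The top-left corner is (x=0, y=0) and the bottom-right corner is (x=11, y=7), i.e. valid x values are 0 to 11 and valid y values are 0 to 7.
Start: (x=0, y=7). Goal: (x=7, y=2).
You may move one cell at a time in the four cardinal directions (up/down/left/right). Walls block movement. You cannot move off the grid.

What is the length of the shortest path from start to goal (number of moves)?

BFS from (x=0, y=7) until reaching (x=7, y=2):
  Distance 0: (x=0, y=7)
  Distance 1: (x=0, y=6), (x=1, y=7)
  Distance 2: (x=0, y=5), (x=1, y=6)
  Distance 3: (x=0, y=4), (x=1, y=5), (x=2, y=6)
  Distance 4: (x=0, y=3), (x=1, y=4), (x=2, y=5)
  Distance 5: (x=0, y=2), (x=1, y=3), (x=2, y=4), (x=3, y=5)
  Distance 6: (x=0, y=1), (x=3, y=4), (x=4, y=5)
  Distance 7: (x=0, y=0), (x=1, y=1), (x=4, y=4), (x=5, y=5), (x=4, y=6)
  Distance 8: (x=2, y=1), (x=4, y=3), (x=5, y=4), (x=6, y=5), (x=5, y=6), (x=4, y=7)
  Distance 9: (x=2, y=0), (x=3, y=1), (x=2, y=2), (x=6, y=4), (x=6, y=6), (x=3, y=7), (x=5, y=7)
  Distance 10: (x=3, y=0), (x=4, y=1), (x=3, y=2), (x=6, y=3), (x=7, y=6), (x=6, y=7)
  Distance 11: (x=4, y=0), (x=5, y=1), (x=6, y=2), (x=7, y=3), (x=8, y=6), (x=7, y=7)
  Distance 12: (x=5, y=0), (x=5, y=2), (x=7, y=2), (x=8, y=5), (x=8, y=7)  <- goal reached here
One shortest path (12 moves): (x=0, y=7) -> (x=1, y=7) -> (x=1, y=6) -> (x=2, y=6) -> (x=2, y=5) -> (x=3, y=5) -> (x=4, y=5) -> (x=5, y=5) -> (x=6, y=5) -> (x=6, y=4) -> (x=6, y=3) -> (x=7, y=3) -> (x=7, y=2)

Answer: Shortest path length: 12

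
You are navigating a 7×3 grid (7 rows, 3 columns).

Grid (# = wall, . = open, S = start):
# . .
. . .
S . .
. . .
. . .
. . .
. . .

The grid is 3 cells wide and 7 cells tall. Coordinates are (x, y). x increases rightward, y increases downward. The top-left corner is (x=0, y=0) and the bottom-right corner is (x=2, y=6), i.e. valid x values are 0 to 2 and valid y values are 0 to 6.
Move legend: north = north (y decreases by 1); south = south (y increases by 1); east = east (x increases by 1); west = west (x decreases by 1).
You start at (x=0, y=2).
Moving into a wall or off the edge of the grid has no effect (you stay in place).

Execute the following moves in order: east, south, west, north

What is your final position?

Answer: Final position: (x=0, y=2)

Derivation:
Start: (x=0, y=2)
  east (east): (x=0, y=2) -> (x=1, y=2)
  south (south): (x=1, y=2) -> (x=1, y=3)
  west (west): (x=1, y=3) -> (x=0, y=3)
  north (north): (x=0, y=3) -> (x=0, y=2)
Final: (x=0, y=2)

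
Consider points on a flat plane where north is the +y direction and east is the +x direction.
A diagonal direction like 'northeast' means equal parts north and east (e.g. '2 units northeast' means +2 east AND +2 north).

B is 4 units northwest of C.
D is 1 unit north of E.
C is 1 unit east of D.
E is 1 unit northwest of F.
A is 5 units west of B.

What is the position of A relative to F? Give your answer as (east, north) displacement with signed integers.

Answer: A is at (east=-9, north=6) relative to F.

Derivation:
Place F at the origin (east=0, north=0).
  E is 1 unit northwest of F: delta (east=-1, north=+1); E at (east=-1, north=1).
  D is 1 unit north of E: delta (east=+0, north=+1); D at (east=-1, north=2).
  C is 1 unit east of D: delta (east=+1, north=+0); C at (east=0, north=2).
  B is 4 units northwest of C: delta (east=-4, north=+4); B at (east=-4, north=6).
  A is 5 units west of B: delta (east=-5, north=+0); A at (east=-9, north=6).
Therefore A relative to F: (east=-9, north=6).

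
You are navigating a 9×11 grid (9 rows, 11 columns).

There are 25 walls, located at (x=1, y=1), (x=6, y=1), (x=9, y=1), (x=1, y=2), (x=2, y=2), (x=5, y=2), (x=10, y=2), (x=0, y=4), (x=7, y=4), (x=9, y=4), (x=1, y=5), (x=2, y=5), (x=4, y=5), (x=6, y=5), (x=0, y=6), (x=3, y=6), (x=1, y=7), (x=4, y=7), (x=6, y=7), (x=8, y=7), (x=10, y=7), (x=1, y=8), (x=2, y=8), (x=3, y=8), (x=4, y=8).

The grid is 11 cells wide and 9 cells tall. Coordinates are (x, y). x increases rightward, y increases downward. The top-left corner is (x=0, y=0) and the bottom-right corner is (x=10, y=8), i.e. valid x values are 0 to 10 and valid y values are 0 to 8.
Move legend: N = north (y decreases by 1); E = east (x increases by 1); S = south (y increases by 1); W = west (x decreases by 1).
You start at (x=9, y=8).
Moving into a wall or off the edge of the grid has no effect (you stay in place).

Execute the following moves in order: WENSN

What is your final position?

Answer: Final position: (x=9, y=7)

Derivation:
Start: (x=9, y=8)
  W (west): (x=9, y=8) -> (x=8, y=8)
  E (east): (x=8, y=8) -> (x=9, y=8)
  N (north): (x=9, y=8) -> (x=9, y=7)
  S (south): (x=9, y=7) -> (x=9, y=8)
  N (north): (x=9, y=8) -> (x=9, y=7)
Final: (x=9, y=7)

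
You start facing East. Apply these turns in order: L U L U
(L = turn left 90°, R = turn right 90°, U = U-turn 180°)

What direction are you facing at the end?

Start: East
  L (left (90° counter-clockwise)) -> North
  U (U-turn (180°)) -> South
  L (left (90° counter-clockwise)) -> East
  U (U-turn (180°)) -> West
Final: West

Answer: Final heading: West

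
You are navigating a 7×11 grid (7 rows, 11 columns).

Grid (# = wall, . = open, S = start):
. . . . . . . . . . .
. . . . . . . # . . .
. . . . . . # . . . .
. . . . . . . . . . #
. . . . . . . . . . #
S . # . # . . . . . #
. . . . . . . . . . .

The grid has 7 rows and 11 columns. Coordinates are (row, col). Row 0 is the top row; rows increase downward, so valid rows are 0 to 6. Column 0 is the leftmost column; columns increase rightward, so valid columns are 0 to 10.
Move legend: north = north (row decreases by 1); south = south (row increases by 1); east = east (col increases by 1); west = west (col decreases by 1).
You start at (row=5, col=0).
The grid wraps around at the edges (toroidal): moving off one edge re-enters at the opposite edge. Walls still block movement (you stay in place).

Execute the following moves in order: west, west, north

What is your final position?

Start: (row=5, col=0)
  west (west): blocked, stay at (row=5, col=0)
  west (west): blocked, stay at (row=5, col=0)
  north (north): (row=5, col=0) -> (row=4, col=0)
Final: (row=4, col=0)

Answer: Final position: (row=4, col=0)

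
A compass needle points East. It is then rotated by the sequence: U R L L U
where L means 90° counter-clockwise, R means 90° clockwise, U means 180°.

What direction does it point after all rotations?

Answer: Final heading: North

Derivation:
Start: East
  U (U-turn (180°)) -> West
  R (right (90° clockwise)) -> North
  L (left (90° counter-clockwise)) -> West
  L (left (90° counter-clockwise)) -> South
  U (U-turn (180°)) -> North
Final: North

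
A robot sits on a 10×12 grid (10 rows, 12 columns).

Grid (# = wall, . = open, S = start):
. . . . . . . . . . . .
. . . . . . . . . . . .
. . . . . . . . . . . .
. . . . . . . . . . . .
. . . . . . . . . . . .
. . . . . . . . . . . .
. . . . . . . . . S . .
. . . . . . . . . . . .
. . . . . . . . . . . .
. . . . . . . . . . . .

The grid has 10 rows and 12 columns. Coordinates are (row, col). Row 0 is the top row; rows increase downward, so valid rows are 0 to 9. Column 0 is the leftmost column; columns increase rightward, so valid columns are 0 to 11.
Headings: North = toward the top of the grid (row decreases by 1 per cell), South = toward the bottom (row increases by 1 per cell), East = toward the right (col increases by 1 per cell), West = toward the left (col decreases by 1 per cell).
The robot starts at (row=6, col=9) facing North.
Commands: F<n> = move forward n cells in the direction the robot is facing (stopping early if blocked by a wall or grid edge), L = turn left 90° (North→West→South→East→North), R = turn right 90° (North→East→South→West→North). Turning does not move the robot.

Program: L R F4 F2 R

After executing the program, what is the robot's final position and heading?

Answer: Final position: (row=0, col=9), facing East

Derivation:
Start: (row=6, col=9), facing North
  L: turn left, now facing West
  R: turn right, now facing North
  F4: move forward 4, now at (row=2, col=9)
  F2: move forward 2, now at (row=0, col=9)
  R: turn right, now facing East
Final: (row=0, col=9), facing East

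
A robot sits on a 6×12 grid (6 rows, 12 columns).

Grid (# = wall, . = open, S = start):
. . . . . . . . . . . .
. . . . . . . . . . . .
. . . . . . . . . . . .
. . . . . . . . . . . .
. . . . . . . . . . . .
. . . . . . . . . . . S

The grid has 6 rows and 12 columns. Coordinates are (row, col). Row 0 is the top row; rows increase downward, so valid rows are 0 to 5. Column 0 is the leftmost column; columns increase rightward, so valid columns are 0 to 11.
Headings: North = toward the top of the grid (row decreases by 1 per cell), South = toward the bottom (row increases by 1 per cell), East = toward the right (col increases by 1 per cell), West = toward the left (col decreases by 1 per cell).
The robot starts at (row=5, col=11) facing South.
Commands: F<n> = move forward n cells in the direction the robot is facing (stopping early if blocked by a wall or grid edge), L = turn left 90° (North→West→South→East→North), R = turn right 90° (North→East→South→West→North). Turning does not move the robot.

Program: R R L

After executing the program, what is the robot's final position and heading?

Answer: Final position: (row=5, col=11), facing West

Derivation:
Start: (row=5, col=11), facing South
  R: turn right, now facing West
  R: turn right, now facing North
  L: turn left, now facing West
Final: (row=5, col=11), facing West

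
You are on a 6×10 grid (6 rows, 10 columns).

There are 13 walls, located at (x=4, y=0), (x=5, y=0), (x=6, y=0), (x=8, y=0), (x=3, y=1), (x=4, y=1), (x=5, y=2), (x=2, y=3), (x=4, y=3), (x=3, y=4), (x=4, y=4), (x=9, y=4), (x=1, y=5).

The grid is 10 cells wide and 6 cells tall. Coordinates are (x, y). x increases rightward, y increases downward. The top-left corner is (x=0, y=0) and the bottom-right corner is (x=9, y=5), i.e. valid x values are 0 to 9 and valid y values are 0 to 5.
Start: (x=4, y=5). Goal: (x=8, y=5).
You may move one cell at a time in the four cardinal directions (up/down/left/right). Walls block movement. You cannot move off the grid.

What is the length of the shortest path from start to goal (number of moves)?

BFS from (x=4, y=5) until reaching (x=8, y=5):
  Distance 0: (x=4, y=5)
  Distance 1: (x=3, y=5), (x=5, y=5)
  Distance 2: (x=5, y=4), (x=2, y=5), (x=6, y=5)
  Distance 3: (x=5, y=3), (x=2, y=4), (x=6, y=4), (x=7, y=5)
  Distance 4: (x=6, y=3), (x=1, y=4), (x=7, y=4), (x=8, y=5)  <- goal reached here
One shortest path (4 moves): (x=4, y=5) -> (x=5, y=5) -> (x=6, y=5) -> (x=7, y=5) -> (x=8, y=5)

Answer: Shortest path length: 4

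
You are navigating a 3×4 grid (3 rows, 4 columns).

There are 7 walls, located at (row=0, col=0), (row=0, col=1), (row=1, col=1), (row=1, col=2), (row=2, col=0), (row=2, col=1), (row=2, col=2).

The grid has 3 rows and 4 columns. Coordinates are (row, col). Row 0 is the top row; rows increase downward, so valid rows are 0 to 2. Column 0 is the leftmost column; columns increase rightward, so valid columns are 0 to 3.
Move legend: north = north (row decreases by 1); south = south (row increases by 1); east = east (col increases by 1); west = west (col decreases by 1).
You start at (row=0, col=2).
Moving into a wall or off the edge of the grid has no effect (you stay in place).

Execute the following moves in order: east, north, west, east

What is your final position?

Answer: Final position: (row=0, col=3)

Derivation:
Start: (row=0, col=2)
  east (east): (row=0, col=2) -> (row=0, col=3)
  north (north): blocked, stay at (row=0, col=3)
  west (west): (row=0, col=3) -> (row=0, col=2)
  east (east): (row=0, col=2) -> (row=0, col=3)
Final: (row=0, col=3)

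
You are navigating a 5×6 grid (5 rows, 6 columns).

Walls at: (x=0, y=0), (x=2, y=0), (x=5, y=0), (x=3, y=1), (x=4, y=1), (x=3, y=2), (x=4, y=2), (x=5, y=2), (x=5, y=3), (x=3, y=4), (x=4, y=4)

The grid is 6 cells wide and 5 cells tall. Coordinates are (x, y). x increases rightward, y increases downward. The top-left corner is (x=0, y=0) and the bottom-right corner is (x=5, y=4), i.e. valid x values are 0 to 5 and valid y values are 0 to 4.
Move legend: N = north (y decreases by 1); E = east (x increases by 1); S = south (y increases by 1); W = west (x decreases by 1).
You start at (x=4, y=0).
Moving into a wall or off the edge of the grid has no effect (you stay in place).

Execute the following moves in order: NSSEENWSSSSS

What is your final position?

Answer: Final position: (x=3, y=0)

Derivation:
Start: (x=4, y=0)
  N (north): blocked, stay at (x=4, y=0)
  S (south): blocked, stay at (x=4, y=0)
  S (south): blocked, stay at (x=4, y=0)
  E (east): blocked, stay at (x=4, y=0)
  E (east): blocked, stay at (x=4, y=0)
  N (north): blocked, stay at (x=4, y=0)
  W (west): (x=4, y=0) -> (x=3, y=0)
  [×5]S (south): blocked, stay at (x=3, y=0)
Final: (x=3, y=0)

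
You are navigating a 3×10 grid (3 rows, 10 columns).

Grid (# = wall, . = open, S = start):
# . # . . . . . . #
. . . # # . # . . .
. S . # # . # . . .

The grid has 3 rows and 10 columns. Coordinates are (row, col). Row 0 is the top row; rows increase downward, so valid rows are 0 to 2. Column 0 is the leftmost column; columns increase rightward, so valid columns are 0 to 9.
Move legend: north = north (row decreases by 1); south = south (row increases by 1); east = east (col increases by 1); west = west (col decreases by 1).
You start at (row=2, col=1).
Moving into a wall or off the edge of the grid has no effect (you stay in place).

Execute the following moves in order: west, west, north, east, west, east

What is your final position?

Start: (row=2, col=1)
  west (west): (row=2, col=1) -> (row=2, col=0)
  west (west): blocked, stay at (row=2, col=0)
  north (north): (row=2, col=0) -> (row=1, col=0)
  east (east): (row=1, col=0) -> (row=1, col=1)
  west (west): (row=1, col=1) -> (row=1, col=0)
  east (east): (row=1, col=0) -> (row=1, col=1)
Final: (row=1, col=1)

Answer: Final position: (row=1, col=1)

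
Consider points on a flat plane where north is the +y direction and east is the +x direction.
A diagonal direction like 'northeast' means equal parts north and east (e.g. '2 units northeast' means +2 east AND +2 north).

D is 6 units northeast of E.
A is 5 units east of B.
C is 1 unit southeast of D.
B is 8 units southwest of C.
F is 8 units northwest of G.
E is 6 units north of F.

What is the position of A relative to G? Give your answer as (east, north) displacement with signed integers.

Place G at the origin (east=0, north=0).
  F is 8 units northwest of G: delta (east=-8, north=+8); F at (east=-8, north=8).
  E is 6 units north of F: delta (east=+0, north=+6); E at (east=-8, north=14).
  D is 6 units northeast of E: delta (east=+6, north=+6); D at (east=-2, north=20).
  C is 1 unit southeast of D: delta (east=+1, north=-1); C at (east=-1, north=19).
  B is 8 units southwest of C: delta (east=-8, north=-8); B at (east=-9, north=11).
  A is 5 units east of B: delta (east=+5, north=+0); A at (east=-4, north=11).
Therefore A relative to G: (east=-4, north=11).

Answer: A is at (east=-4, north=11) relative to G.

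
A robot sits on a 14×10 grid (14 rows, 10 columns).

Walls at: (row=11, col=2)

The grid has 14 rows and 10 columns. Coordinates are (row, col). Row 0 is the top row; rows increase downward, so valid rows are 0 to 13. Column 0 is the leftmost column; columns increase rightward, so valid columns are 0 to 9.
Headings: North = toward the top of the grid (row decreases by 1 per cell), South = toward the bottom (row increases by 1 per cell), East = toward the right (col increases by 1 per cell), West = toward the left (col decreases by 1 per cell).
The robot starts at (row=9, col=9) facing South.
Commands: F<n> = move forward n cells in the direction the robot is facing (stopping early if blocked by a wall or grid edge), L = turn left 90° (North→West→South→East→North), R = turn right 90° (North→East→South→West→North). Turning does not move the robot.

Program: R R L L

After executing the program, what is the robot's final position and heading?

Answer: Final position: (row=9, col=9), facing South

Derivation:
Start: (row=9, col=9), facing South
  R: turn right, now facing West
  R: turn right, now facing North
  L: turn left, now facing West
  L: turn left, now facing South
Final: (row=9, col=9), facing South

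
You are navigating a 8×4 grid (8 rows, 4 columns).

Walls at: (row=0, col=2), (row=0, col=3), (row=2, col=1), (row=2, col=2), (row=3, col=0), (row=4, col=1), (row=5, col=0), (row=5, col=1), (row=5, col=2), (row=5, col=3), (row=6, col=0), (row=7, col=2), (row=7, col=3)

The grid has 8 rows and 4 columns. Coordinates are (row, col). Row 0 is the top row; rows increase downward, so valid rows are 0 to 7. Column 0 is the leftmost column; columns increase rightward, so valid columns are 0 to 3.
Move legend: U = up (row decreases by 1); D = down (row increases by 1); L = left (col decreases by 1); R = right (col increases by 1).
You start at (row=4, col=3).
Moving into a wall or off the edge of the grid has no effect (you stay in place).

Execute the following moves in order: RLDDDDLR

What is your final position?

Answer: Final position: (row=4, col=3)

Derivation:
Start: (row=4, col=3)
  R (right): blocked, stay at (row=4, col=3)
  L (left): (row=4, col=3) -> (row=4, col=2)
  [×4]D (down): blocked, stay at (row=4, col=2)
  L (left): blocked, stay at (row=4, col=2)
  R (right): (row=4, col=2) -> (row=4, col=3)
Final: (row=4, col=3)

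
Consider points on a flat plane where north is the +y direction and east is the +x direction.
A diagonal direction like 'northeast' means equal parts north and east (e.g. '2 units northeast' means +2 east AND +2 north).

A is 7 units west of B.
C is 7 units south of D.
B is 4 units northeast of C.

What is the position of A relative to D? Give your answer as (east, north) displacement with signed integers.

Answer: A is at (east=-3, north=-3) relative to D.

Derivation:
Place D at the origin (east=0, north=0).
  C is 7 units south of D: delta (east=+0, north=-7); C at (east=0, north=-7).
  B is 4 units northeast of C: delta (east=+4, north=+4); B at (east=4, north=-3).
  A is 7 units west of B: delta (east=-7, north=+0); A at (east=-3, north=-3).
Therefore A relative to D: (east=-3, north=-3).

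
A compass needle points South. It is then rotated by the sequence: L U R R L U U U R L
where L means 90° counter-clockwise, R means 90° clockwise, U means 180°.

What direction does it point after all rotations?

Start: South
  L (left (90° counter-clockwise)) -> East
  U (U-turn (180°)) -> West
  R (right (90° clockwise)) -> North
  R (right (90° clockwise)) -> East
  L (left (90° counter-clockwise)) -> North
  U (U-turn (180°)) -> South
  U (U-turn (180°)) -> North
  U (U-turn (180°)) -> South
  R (right (90° clockwise)) -> West
  L (left (90° counter-clockwise)) -> South
Final: South

Answer: Final heading: South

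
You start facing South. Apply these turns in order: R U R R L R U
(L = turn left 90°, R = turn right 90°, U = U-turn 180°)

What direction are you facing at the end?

Start: South
  R (right (90° clockwise)) -> West
  U (U-turn (180°)) -> East
  R (right (90° clockwise)) -> South
  R (right (90° clockwise)) -> West
  L (left (90° counter-clockwise)) -> South
  R (right (90° clockwise)) -> West
  U (U-turn (180°)) -> East
Final: East

Answer: Final heading: East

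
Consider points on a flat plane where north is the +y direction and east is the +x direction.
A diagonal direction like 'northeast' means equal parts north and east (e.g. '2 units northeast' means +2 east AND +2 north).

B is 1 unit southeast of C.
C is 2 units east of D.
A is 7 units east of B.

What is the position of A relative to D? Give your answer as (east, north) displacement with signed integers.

Answer: A is at (east=10, north=-1) relative to D.

Derivation:
Place D at the origin (east=0, north=0).
  C is 2 units east of D: delta (east=+2, north=+0); C at (east=2, north=0).
  B is 1 unit southeast of C: delta (east=+1, north=-1); B at (east=3, north=-1).
  A is 7 units east of B: delta (east=+7, north=+0); A at (east=10, north=-1).
Therefore A relative to D: (east=10, north=-1).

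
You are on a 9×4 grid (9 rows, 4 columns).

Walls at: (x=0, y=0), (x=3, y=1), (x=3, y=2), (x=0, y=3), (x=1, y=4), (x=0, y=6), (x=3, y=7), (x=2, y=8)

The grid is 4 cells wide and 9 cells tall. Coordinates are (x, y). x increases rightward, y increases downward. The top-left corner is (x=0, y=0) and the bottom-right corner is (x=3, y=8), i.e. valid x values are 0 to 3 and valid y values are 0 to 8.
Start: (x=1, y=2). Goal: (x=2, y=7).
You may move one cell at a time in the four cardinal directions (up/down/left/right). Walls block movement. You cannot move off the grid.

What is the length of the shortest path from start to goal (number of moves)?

BFS from (x=1, y=2) until reaching (x=2, y=7):
  Distance 0: (x=1, y=2)
  Distance 1: (x=1, y=1), (x=0, y=2), (x=2, y=2), (x=1, y=3)
  Distance 2: (x=1, y=0), (x=0, y=1), (x=2, y=1), (x=2, y=3)
  Distance 3: (x=2, y=0), (x=3, y=3), (x=2, y=4)
  Distance 4: (x=3, y=0), (x=3, y=4), (x=2, y=5)
  Distance 5: (x=1, y=5), (x=3, y=5), (x=2, y=6)
  Distance 6: (x=0, y=5), (x=1, y=6), (x=3, y=6), (x=2, y=7)  <- goal reached here
One shortest path (6 moves): (x=1, y=2) -> (x=2, y=2) -> (x=2, y=3) -> (x=2, y=4) -> (x=2, y=5) -> (x=2, y=6) -> (x=2, y=7)

Answer: Shortest path length: 6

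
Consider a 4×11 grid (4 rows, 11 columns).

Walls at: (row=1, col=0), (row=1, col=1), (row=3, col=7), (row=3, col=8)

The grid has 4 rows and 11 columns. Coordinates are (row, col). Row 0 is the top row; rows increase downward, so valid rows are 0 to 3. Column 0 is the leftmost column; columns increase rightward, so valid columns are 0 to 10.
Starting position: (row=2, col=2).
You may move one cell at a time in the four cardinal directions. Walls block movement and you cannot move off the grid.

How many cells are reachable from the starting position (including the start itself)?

BFS flood-fill from (row=2, col=2):
  Distance 0: (row=2, col=2)
  Distance 1: (row=1, col=2), (row=2, col=1), (row=2, col=3), (row=3, col=2)
  Distance 2: (row=0, col=2), (row=1, col=3), (row=2, col=0), (row=2, col=4), (row=3, col=1), (row=3, col=3)
  Distance 3: (row=0, col=1), (row=0, col=3), (row=1, col=4), (row=2, col=5), (row=3, col=0), (row=3, col=4)
  Distance 4: (row=0, col=0), (row=0, col=4), (row=1, col=5), (row=2, col=6), (row=3, col=5)
  Distance 5: (row=0, col=5), (row=1, col=6), (row=2, col=7), (row=3, col=6)
  Distance 6: (row=0, col=6), (row=1, col=7), (row=2, col=8)
  Distance 7: (row=0, col=7), (row=1, col=8), (row=2, col=9)
  Distance 8: (row=0, col=8), (row=1, col=9), (row=2, col=10), (row=3, col=9)
  Distance 9: (row=0, col=9), (row=1, col=10), (row=3, col=10)
  Distance 10: (row=0, col=10)
Total reachable: 40 (grid has 40 open cells total)

Answer: Reachable cells: 40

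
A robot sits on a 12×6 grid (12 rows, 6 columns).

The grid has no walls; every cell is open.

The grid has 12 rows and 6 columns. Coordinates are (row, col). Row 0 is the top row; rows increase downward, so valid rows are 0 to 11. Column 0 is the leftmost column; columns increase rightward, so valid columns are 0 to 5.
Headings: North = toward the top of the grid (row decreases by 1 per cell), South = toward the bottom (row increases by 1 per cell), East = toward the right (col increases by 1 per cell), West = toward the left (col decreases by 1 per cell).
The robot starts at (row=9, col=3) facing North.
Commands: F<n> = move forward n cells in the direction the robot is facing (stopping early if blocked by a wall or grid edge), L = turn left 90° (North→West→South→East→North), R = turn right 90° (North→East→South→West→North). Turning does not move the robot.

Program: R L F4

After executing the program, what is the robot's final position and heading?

Answer: Final position: (row=5, col=3), facing North

Derivation:
Start: (row=9, col=3), facing North
  R: turn right, now facing East
  L: turn left, now facing North
  F4: move forward 4, now at (row=5, col=3)
Final: (row=5, col=3), facing North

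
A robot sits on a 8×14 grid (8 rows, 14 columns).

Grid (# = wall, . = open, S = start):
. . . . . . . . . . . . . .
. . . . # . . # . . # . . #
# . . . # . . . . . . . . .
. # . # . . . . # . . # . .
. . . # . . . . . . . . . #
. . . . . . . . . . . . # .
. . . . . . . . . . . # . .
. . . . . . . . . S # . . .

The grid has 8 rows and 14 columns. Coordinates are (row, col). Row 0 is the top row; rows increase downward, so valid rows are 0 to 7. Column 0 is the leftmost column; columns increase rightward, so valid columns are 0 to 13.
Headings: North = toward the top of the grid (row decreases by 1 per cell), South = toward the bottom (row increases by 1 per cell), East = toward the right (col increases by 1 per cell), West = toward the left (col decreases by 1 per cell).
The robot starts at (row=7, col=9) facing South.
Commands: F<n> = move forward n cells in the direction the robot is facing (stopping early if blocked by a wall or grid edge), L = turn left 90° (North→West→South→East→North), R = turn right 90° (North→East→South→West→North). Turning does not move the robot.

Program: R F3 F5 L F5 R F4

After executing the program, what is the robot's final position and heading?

Start: (row=7, col=9), facing South
  R: turn right, now facing West
  F3: move forward 3, now at (row=7, col=6)
  F5: move forward 5, now at (row=7, col=1)
  L: turn left, now facing South
  F5: move forward 0/5 (blocked), now at (row=7, col=1)
  R: turn right, now facing West
  F4: move forward 1/4 (blocked), now at (row=7, col=0)
Final: (row=7, col=0), facing West

Answer: Final position: (row=7, col=0), facing West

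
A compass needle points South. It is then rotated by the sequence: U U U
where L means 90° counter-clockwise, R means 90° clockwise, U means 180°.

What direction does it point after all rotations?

Answer: Final heading: North

Derivation:
Start: South
  U (U-turn (180°)) -> North
  U (U-turn (180°)) -> South
  U (U-turn (180°)) -> North
Final: North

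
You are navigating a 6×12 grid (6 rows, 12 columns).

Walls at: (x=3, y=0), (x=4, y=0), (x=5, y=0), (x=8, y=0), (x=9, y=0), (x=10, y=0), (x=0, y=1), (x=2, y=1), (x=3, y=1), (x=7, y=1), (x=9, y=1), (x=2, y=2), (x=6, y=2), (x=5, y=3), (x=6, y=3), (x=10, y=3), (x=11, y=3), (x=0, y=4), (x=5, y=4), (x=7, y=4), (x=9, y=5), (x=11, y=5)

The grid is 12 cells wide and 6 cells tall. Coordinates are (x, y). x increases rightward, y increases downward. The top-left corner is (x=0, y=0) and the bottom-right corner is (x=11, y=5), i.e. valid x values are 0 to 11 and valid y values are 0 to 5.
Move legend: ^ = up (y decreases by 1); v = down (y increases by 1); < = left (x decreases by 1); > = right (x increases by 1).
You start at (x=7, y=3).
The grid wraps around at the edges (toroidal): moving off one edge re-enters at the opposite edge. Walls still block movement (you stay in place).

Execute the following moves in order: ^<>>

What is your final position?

Start: (x=7, y=3)
  ^ (up): (x=7, y=3) -> (x=7, y=2)
  < (left): blocked, stay at (x=7, y=2)
  > (right): (x=7, y=2) -> (x=8, y=2)
  > (right): (x=8, y=2) -> (x=9, y=2)
Final: (x=9, y=2)

Answer: Final position: (x=9, y=2)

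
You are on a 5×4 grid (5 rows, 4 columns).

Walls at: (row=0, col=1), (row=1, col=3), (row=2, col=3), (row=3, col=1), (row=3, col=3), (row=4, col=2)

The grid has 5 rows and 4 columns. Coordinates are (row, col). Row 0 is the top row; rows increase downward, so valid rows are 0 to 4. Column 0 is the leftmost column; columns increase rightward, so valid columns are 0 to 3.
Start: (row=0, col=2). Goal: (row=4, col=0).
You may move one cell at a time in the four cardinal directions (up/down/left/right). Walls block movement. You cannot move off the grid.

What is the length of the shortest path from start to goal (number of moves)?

BFS from (row=0, col=2) until reaching (row=4, col=0):
  Distance 0: (row=0, col=2)
  Distance 1: (row=0, col=3), (row=1, col=2)
  Distance 2: (row=1, col=1), (row=2, col=2)
  Distance 3: (row=1, col=0), (row=2, col=1), (row=3, col=2)
  Distance 4: (row=0, col=0), (row=2, col=0)
  Distance 5: (row=3, col=0)
  Distance 6: (row=4, col=0)  <- goal reached here
One shortest path (6 moves): (row=0, col=2) -> (row=1, col=2) -> (row=1, col=1) -> (row=1, col=0) -> (row=2, col=0) -> (row=3, col=0) -> (row=4, col=0)

Answer: Shortest path length: 6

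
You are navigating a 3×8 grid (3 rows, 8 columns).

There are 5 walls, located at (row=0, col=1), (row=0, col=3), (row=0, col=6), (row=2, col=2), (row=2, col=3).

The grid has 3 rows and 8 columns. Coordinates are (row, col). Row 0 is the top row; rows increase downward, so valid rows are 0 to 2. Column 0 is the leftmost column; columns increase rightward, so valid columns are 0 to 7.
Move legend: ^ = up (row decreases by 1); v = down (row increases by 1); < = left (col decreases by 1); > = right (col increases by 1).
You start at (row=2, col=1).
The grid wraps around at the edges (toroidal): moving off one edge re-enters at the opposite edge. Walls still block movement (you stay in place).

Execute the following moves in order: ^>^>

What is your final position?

Start: (row=2, col=1)
  ^ (up): (row=2, col=1) -> (row=1, col=1)
  > (right): (row=1, col=1) -> (row=1, col=2)
  ^ (up): (row=1, col=2) -> (row=0, col=2)
  > (right): blocked, stay at (row=0, col=2)
Final: (row=0, col=2)

Answer: Final position: (row=0, col=2)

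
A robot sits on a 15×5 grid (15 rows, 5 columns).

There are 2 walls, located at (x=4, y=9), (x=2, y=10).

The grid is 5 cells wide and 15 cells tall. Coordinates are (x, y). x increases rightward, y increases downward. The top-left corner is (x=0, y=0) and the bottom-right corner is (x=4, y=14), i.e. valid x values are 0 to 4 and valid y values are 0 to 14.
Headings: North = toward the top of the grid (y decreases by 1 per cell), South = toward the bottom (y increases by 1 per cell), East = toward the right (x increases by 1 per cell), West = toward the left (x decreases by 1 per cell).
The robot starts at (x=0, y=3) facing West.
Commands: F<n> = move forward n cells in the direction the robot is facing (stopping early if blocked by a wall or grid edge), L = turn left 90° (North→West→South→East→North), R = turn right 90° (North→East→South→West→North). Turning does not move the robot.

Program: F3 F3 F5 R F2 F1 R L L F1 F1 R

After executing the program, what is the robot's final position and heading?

Start: (x=0, y=3), facing West
  F3: move forward 0/3 (blocked), now at (x=0, y=3)
  F3: move forward 0/3 (blocked), now at (x=0, y=3)
  F5: move forward 0/5 (blocked), now at (x=0, y=3)
  R: turn right, now facing North
  F2: move forward 2, now at (x=0, y=1)
  F1: move forward 1, now at (x=0, y=0)
  R: turn right, now facing East
  L: turn left, now facing North
  L: turn left, now facing West
  F1: move forward 0/1 (blocked), now at (x=0, y=0)
  F1: move forward 0/1 (blocked), now at (x=0, y=0)
  R: turn right, now facing North
Final: (x=0, y=0), facing North

Answer: Final position: (x=0, y=0), facing North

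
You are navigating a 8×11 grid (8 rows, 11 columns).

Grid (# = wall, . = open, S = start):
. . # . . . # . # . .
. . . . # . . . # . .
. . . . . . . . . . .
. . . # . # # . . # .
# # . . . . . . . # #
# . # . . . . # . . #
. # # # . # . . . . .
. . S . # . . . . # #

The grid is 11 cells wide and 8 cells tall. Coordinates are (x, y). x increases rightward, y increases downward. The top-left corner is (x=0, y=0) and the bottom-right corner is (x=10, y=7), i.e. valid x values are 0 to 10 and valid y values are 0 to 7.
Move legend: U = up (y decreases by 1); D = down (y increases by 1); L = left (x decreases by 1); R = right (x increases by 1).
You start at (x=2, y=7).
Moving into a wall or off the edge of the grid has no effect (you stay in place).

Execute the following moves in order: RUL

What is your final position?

Start: (x=2, y=7)
  R (right): (x=2, y=7) -> (x=3, y=7)
  U (up): blocked, stay at (x=3, y=7)
  L (left): (x=3, y=7) -> (x=2, y=7)
Final: (x=2, y=7)

Answer: Final position: (x=2, y=7)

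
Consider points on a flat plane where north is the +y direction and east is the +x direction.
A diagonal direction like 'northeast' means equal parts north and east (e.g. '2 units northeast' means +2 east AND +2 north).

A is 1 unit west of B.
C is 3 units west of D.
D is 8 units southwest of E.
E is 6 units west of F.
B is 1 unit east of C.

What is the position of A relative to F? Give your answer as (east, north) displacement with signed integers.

Place F at the origin (east=0, north=0).
  E is 6 units west of F: delta (east=-6, north=+0); E at (east=-6, north=0).
  D is 8 units southwest of E: delta (east=-8, north=-8); D at (east=-14, north=-8).
  C is 3 units west of D: delta (east=-3, north=+0); C at (east=-17, north=-8).
  B is 1 unit east of C: delta (east=+1, north=+0); B at (east=-16, north=-8).
  A is 1 unit west of B: delta (east=-1, north=+0); A at (east=-17, north=-8).
Therefore A relative to F: (east=-17, north=-8).

Answer: A is at (east=-17, north=-8) relative to F.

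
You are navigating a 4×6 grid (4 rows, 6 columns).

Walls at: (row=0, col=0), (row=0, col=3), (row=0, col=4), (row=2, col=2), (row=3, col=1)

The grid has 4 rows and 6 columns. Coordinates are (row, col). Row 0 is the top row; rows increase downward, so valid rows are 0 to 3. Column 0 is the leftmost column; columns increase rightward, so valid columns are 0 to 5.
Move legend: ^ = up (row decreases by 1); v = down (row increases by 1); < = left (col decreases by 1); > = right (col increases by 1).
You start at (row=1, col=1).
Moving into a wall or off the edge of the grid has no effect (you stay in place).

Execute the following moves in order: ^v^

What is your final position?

Answer: Final position: (row=0, col=1)

Derivation:
Start: (row=1, col=1)
  ^ (up): (row=1, col=1) -> (row=0, col=1)
  v (down): (row=0, col=1) -> (row=1, col=1)
  ^ (up): (row=1, col=1) -> (row=0, col=1)
Final: (row=0, col=1)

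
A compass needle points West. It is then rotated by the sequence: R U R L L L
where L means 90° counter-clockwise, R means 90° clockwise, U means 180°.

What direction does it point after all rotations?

Start: West
  R (right (90° clockwise)) -> North
  U (U-turn (180°)) -> South
  R (right (90° clockwise)) -> West
  L (left (90° counter-clockwise)) -> South
  L (left (90° counter-clockwise)) -> East
  L (left (90° counter-clockwise)) -> North
Final: North

Answer: Final heading: North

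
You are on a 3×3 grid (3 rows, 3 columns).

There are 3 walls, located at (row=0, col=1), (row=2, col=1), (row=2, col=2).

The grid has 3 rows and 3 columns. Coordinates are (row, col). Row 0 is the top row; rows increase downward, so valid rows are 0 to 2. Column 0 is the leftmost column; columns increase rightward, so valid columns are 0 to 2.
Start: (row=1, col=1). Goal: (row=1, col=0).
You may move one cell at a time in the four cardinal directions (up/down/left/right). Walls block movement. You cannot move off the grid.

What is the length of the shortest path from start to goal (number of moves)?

BFS from (row=1, col=1) until reaching (row=1, col=0):
  Distance 0: (row=1, col=1)
  Distance 1: (row=1, col=0), (row=1, col=2)  <- goal reached here
One shortest path (1 moves): (row=1, col=1) -> (row=1, col=0)

Answer: Shortest path length: 1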